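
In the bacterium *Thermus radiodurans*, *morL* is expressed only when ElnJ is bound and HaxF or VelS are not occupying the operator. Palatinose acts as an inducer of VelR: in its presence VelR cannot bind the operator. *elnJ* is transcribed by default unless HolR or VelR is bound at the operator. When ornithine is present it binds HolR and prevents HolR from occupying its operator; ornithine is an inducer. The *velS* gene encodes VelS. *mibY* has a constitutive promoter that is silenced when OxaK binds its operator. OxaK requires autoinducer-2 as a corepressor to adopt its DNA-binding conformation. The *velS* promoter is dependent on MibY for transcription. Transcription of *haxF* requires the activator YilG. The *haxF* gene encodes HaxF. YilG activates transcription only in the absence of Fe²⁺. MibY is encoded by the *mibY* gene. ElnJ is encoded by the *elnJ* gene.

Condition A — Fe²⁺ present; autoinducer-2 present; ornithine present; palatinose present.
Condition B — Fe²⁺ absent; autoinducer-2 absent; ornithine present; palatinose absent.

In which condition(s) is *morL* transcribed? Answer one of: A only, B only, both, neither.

Condition A:
Fe²⁺ is present, so YilG is inactive.
Required activator YilG is absent, so *haxF* is not transcribed.
So HaxF is not produced.
Autoinducer-2 is present, so OxaK is active.
With repressor OxaK bound, *mibY* is not transcribed.
So MibY is not produced.
Required activator MibY is absent, so *velS* is not transcribed.
So VelS is not produced.
Ornithine is present, so HolR is inactive.
Palatinose is present, so VelR is inactive.
With no repressor bound, *elnJ* is transcribed.
So ElnJ is produced and active.
No repressor is bound and ElnJ is active, so *morL* is transcribed.
→ *morL* is ON in A.
Condition B:
Fe²⁺ is absent, so YilG is active.
No repressor is bound and YilG is active, so *haxF* is transcribed.
So HaxF is produced and active.
Autoinducer-2 is absent, so OxaK is inactive.
With no repressor bound, *mibY* is transcribed.
So MibY is produced and active.
No repressor is bound and MibY is active, so *velS* is transcribed.
So VelS is produced and active.
Ornithine is present, so HolR is inactive.
Palatinose is absent, so VelR is active.
With repressor VelR bound, *elnJ* is not transcribed.
So ElnJ is not produced.
With repressor HaxF bound, *morL* is not transcribed.
→ *morL* is OFF in B.

A only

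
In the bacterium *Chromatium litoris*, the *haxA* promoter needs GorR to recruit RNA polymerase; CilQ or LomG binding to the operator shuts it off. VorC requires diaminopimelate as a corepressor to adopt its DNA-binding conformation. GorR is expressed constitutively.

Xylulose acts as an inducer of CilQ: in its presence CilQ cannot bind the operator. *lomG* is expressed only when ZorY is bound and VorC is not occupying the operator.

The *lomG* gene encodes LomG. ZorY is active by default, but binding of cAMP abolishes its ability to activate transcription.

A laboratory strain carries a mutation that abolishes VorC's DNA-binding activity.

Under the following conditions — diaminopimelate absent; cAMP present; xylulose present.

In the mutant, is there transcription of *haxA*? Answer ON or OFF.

Xylulose is present, so CilQ is inactive.
cAMP is present, so ZorY is inactive.
VorC is non-functional in this strain, so it has no effect.
Required activator ZorY is absent, so *lomG* is not transcribed.
So LomG is not produced.
GorR is produced constitutively and is active.
No repressor is bound and GorR is active, so *haxA* is transcribed.

ON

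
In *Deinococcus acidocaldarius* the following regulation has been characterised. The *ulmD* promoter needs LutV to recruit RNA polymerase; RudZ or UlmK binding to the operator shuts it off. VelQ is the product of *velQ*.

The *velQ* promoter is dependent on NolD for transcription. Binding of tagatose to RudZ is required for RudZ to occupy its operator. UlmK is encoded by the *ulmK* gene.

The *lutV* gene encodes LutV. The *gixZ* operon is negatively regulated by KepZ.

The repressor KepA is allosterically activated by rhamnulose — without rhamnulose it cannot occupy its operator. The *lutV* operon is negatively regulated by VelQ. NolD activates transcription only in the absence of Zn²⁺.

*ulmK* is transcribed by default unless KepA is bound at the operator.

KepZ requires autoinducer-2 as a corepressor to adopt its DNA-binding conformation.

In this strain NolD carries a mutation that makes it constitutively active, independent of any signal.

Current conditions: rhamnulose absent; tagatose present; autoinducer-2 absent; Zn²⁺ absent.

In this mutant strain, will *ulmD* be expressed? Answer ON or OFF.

OFF

Tagatose is present, so RudZ is active.
Rhamnulose is absent, so KepA is inactive.
With no repressor bound, *ulmK* is transcribed.
So UlmK is produced and active.
NolD is constitutively active in this strain.
No repressor is bound and NolD is active, so *velQ* is transcribed.
So VelQ is produced and active.
With repressor VelQ bound, *lutV* is not transcribed.
So LutV is not produced.
With repressor RudZ bound, *ulmD* is not transcribed.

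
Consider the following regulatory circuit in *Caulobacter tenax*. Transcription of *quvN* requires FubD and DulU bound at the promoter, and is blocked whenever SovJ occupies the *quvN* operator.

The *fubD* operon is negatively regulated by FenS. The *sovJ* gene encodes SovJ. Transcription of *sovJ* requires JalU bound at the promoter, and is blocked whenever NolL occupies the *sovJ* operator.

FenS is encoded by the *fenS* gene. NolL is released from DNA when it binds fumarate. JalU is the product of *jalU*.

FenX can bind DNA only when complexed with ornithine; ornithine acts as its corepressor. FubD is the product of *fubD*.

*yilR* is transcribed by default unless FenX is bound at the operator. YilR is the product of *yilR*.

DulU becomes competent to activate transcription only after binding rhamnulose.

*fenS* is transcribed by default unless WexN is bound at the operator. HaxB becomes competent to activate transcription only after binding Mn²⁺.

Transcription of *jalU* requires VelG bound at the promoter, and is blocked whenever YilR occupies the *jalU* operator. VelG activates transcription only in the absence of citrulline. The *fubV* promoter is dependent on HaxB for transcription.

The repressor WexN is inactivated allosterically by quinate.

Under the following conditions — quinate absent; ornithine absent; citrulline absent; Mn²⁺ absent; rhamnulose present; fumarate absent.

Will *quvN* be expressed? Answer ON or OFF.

Quinate is absent, so WexN is active.
With repressor WexN bound, *fenS* is not transcribed.
So FenS is not produced.
With no repressor bound, *fubD* is transcribed.
So FubD is produced and active.
Rhamnulose is present, so DulU is active.
Ornithine is absent, so FenX is inactive.
With no repressor bound, *yilR* is transcribed.
So YilR is produced and active.
Citrulline is absent, so VelG is active.
With repressor YilR bound, *jalU* is not transcribed.
So JalU is not produced.
Fumarate is absent, so NolL is active.
With repressor NolL bound, *sovJ* is not transcribed.
So SovJ is not produced.
No repressor is bound and FubD and DulU are active, so *quvN* is transcribed.

ON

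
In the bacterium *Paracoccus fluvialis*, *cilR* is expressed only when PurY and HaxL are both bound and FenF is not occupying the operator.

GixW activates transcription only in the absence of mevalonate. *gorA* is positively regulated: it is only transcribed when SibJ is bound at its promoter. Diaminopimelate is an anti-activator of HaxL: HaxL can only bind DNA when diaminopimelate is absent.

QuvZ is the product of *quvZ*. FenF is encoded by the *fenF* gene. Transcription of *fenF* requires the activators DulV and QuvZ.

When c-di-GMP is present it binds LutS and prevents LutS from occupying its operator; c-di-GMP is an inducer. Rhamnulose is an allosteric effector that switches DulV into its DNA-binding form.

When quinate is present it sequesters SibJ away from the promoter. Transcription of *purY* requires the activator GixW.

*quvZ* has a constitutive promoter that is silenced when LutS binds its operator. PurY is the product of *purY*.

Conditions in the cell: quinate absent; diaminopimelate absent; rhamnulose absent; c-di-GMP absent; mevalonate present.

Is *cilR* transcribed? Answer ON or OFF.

OFF

Mevalonate is present, so GixW is inactive.
Required activator GixW is absent, so *purY* is not transcribed.
So PurY is not produced.
Diaminopimelate is absent, so HaxL is active.
Rhamnulose is absent, so DulV is inactive.
c-di-GMP is absent, so LutS is active.
With repressor LutS bound, *quvZ* is not transcribed.
So QuvZ is not produced.
Required activator DulV is absent, so *fenF* is not transcribed.
So FenF is not produced.
Required activator PurY is absent, so *cilR* is not transcribed.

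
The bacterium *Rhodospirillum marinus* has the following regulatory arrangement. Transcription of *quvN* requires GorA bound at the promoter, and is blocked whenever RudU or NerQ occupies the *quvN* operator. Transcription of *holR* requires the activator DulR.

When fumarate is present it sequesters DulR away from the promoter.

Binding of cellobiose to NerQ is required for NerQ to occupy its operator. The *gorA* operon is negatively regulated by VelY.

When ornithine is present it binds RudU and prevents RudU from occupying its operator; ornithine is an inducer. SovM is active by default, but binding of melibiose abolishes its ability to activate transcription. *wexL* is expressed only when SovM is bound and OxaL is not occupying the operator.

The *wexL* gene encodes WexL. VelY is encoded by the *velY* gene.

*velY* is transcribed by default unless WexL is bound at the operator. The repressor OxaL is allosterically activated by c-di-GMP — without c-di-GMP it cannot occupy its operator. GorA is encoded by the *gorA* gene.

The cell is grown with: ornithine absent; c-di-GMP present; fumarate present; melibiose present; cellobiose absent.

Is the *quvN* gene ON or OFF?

OFF

c-di-GMP is present, so OxaL is active.
Melibiose is present, so SovM is inactive.
With repressor OxaL bound, *wexL* is not transcribed.
So WexL is not produced.
With no repressor bound, *velY* is transcribed.
So VelY is produced and active.
With repressor VelY bound, *gorA* is not transcribed.
So GorA is not produced.
Ornithine is absent, so RudU is active.
Cellobiose is absent, so NerQ is inactive.
With repressor RudU bound, *quvN* is not transcribed.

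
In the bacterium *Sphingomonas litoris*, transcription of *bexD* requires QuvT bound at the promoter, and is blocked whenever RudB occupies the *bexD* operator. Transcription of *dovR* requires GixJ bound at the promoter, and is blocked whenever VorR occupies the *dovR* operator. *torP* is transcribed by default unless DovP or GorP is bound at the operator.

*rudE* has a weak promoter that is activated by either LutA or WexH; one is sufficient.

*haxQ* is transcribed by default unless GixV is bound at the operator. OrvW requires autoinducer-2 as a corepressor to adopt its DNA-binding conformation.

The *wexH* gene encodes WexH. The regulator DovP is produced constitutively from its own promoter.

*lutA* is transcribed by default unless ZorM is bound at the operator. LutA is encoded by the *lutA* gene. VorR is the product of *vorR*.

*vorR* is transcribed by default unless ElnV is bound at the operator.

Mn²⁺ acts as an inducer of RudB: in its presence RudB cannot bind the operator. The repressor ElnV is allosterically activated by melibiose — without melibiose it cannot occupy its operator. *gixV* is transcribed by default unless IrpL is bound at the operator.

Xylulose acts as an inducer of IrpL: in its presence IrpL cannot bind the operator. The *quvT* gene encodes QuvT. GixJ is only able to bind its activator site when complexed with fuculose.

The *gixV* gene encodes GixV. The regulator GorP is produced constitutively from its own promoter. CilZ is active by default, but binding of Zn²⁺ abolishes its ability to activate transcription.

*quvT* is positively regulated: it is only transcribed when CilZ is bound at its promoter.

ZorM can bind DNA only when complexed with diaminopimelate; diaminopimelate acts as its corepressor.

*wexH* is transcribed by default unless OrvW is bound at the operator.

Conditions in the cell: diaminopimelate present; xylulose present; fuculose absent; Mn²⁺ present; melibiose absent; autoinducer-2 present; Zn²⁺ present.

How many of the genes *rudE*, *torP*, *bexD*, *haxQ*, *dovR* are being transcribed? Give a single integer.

0

Diaminopimelate is present, so ZorM is active.
With repressor ZorM bound, *lutA* is not transcribed.
So LutA is not produced.
Autoinducer-2 is present, so OrvW is active.
With repressor OrvW bound, *wexH* is not transcribed.
So WexH is not produced.
No activator is available at the *rudE* promoter, so *rudE* is not transcribed.
→ *rudE* is OFF.
DovP is produced constitutively and is active.
GorP is produced constitutively and is active.
With repressor DovP bound, *torP* is not transcribed.
→ *torP* is OFF.
Mn²⁺ is present, so RudB is inactive.
Zn²⁺ is present, so CilZ is inactive.
Required activator CilZ is absent, so *quvT* is not transcribed.
So QuvT is not produced.
Required activator QuvT is absent, so *bexD* is not transcribed.
→ *bexD* is OFF.
Xylulose is present, so IrpL is inactive.
With no repressor bound, *gixV* is transcribed.
So GixV is produced and active.
With repressor GixV bound, *haxQ* is not transcribed.
→ *haxQ* is OFF.
Fuculose is absent, so GixJ is inactive.
Melibiose is absent, so ElnV is inactive.
With no repressor bound, *vorR* is transcribed.
So VorR is produced and active.
With repressor VorR bound, *dovR* is not transcribed.
→ *dovR* is OFF.
0 of the 5 genes are transcribed.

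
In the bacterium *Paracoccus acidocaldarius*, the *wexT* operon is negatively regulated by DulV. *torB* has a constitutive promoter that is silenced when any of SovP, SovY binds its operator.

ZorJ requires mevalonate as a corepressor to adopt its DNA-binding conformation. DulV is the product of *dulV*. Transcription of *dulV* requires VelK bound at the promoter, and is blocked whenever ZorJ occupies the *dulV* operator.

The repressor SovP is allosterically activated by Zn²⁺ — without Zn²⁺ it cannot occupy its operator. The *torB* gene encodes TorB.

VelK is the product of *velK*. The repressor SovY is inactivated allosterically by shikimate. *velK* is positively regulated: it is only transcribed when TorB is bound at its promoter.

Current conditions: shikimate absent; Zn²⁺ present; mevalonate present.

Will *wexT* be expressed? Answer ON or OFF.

Zn²⁺ is present, so SovP is active.
Shikimate is absent, so SovY is active.
With repressor SovP bound, *torB* is not transcribed.
So TorB is not produced.
Required activator TorB is absent, so *velK* is not transcribed.
So VelK is not produced.
Mevalonate is present, so ZorJ is active.
With repressor ZorJ bound, *dulV* is not transcribed.
So DulV is not produced.
With no repressor bound, *wexT* is transcribed.

ON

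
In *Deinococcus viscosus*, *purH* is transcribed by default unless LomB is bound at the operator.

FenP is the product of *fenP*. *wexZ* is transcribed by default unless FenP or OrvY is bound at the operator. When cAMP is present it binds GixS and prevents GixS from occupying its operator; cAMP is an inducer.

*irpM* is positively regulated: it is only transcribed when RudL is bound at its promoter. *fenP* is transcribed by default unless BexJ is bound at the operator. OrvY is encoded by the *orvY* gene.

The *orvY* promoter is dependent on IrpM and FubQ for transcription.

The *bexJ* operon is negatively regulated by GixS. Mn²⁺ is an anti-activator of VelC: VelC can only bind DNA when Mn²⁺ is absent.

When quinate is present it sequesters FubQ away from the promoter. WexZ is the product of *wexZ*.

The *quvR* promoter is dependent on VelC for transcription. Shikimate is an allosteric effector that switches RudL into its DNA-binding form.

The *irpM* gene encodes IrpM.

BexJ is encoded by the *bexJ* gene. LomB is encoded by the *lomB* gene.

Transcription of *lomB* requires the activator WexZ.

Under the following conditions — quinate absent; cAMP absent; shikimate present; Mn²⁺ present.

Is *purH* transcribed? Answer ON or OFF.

cAMP is absent, so GixS is active.
With repressor GixS bound, *bexJ* is not transcribed.
So BexJ is not produced.
With no repressor bound, *fenP* is transcribed.
So FenP is produced and active.
Shikimate is present, so RudL is active.
No repressor is bound and RudL is active, so *irpM* is transcribed.
So IrpM is produced and active.
Quinate is absent, so FubQ is active.
No repressor is bound and IrpM and FubQ are active, so *orvY* is transcribed.
So OrvY is produced and active.
With repressor FenP bound, *wexZ* is not transcribed.
So WexZ is not produced.
Required activator WexZ is absent, so *lomB* is not transcribed.
So LomB is not produced.
With no repressor bound, *purH* is transcribed.

ON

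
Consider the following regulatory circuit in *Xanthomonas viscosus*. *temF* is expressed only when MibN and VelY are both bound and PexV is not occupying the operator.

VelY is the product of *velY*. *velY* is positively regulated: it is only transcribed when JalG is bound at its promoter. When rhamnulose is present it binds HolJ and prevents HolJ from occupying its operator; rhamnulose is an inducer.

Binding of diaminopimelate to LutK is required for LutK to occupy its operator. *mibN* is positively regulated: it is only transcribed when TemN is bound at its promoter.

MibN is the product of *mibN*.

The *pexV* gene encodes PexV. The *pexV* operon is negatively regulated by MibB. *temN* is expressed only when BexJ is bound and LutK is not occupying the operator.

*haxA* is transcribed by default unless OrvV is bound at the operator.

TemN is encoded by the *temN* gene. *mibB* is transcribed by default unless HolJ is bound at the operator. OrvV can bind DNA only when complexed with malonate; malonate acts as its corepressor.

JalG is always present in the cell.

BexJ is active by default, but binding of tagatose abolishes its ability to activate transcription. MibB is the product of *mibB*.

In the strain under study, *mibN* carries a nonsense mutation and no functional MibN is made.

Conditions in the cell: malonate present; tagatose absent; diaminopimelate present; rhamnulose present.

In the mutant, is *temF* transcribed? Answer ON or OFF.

MibN is non-functional in this strain, so it has no effect.
JalG is produced constitutively and is active.
No repressor is bound and JalG is active, so *velY* is transcribed.
So VelY is produced and active.
Rhamnulose is present, so HolJ is inactive.
With no repressor bound, *mibB* is transcribed.
So MibB is produced and active.
With repressor MibB bound, *pexV* is not transcribed.
So PexV is not produced.
Required activator MibN is absent, so *temF* is not transcribed.

OFF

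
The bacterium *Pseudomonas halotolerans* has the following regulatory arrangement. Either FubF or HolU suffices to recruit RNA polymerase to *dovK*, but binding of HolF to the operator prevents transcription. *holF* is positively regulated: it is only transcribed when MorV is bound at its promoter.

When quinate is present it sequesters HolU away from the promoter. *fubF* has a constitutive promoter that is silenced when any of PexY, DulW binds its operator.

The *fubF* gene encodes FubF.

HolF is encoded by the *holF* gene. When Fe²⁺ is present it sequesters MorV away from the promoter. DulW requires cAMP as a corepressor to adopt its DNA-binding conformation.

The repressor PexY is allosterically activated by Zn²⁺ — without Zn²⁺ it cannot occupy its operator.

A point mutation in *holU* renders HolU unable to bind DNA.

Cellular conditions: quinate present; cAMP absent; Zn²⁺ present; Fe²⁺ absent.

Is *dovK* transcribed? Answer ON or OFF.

Zn²⁺ is present, so PexY is active.
cAMP is absent, so DulW is inactive.
With repressor PexY bound, *fubF* is not transcribed.
So FubF is not produced.
HolU is non-functional in this strain, so it has no effect.
Fe²⁺ is absent, so MorV is active.
No repressor is bound and MorV is active, so *holF* is transcribed.
So HolF is produced and active.
With repressor HolF bound, *dovK* is not transcribed.

OFF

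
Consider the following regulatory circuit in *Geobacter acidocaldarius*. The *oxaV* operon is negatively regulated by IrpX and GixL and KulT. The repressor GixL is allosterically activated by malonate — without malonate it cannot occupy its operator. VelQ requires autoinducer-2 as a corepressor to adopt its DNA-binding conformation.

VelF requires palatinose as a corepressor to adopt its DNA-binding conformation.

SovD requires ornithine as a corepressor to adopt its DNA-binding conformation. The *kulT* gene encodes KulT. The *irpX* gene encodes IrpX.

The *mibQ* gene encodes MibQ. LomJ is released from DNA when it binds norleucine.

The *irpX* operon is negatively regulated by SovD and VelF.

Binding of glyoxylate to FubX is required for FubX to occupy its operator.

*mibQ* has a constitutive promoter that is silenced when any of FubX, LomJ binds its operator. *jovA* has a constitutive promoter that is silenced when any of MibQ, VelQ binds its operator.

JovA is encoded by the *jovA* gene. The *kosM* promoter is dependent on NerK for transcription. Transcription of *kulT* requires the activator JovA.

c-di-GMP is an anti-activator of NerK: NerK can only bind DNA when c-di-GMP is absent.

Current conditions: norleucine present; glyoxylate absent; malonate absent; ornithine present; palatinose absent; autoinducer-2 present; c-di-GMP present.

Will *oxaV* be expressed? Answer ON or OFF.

ON

Ornithine is present, so SovD is active.
Palatinose is absent, so VelF is inactive.
With repressor SovD bound, *irpX* is not transcribed.
So IrpX is not produced.
Malonate is absent, so GixL is inactive.
Glyoxylate is absent, so FubX is inactive.
Norleucine is present, so LomJ is inactive.
With no repressor bound, *mibQ* is transcribed.
So MibQ is produced and active.
Autoinducer-2 is present, so VelQ is active.
With repressor MibQ bound, *jovA* is not transcribed.
So JovA is not produced.
Required activator JovA is absent, so *kulT* is not transcribed.
So KulT is not produced.
With no repressor bound, *oxaV* is transcribed.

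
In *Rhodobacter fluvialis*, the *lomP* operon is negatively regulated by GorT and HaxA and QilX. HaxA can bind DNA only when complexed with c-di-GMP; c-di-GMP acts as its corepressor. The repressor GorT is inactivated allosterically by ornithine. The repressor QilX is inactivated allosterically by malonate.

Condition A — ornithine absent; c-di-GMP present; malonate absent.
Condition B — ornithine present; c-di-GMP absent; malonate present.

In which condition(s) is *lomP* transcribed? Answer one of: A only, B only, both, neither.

B only

Condition A:
Ornithine is absent, so GorT is active.
c-di-GMP is present, so HaxA is active.
Malonate is absent, so QilX is active.
With repressor GorT bound, *lomP* is not transcribed.
→ *lomP* is OFF in A.
Condition B:
Ornithine is present, so GorT is inactive.
c-di-GMP is absent, so HaxA is inactive.
Malonate is present, so QilX is inactive.
With no repressor bound, *lomP* is transcribed.
→ *lomP* is ON in B.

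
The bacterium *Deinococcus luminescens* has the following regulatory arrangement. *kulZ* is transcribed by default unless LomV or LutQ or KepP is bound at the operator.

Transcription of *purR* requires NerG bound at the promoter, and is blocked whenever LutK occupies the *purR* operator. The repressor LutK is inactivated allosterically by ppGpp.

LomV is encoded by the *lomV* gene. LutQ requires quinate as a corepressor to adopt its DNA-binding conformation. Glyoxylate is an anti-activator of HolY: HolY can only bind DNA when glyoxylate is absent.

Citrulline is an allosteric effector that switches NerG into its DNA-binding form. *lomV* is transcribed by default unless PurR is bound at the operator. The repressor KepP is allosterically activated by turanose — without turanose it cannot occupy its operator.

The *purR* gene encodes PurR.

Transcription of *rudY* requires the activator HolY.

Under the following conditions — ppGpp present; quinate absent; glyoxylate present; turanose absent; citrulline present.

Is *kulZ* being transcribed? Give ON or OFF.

ON

Citrulline is present, so NerG is active.
ppGpp is present, so LutK is inactive.
No repressor is bound and NerG is active, so *purR* is transcribed.
So PurR is produced and active.
With repressor PurR bound, *lomV* is not transcribed.
So LomV is not produced.
Quinate is absent, so LutQ is inactive.
Turanose is absent, so KepP is inactive.
With no repressor bound, *kulZ* is transcribed.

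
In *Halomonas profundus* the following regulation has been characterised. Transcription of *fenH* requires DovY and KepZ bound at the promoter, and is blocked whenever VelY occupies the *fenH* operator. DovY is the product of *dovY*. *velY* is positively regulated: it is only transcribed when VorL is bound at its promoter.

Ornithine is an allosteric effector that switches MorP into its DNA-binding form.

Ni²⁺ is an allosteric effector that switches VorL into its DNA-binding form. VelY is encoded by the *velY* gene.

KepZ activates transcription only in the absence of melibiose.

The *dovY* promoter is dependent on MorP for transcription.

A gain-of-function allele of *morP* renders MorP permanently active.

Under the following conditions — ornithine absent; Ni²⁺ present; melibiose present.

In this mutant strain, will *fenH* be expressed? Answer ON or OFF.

OFF

Ni²⁺ is present, so VorL is active.
No repressor is bound and VorL is active, so *velY* is transcribed.
So VelY is produced and active.
MorP is constitutively active in this strain.
No repressor is bound and MorP is active, so *dovY* is transcribed.
So DovY is produced and active.
Melibiose is present, so KepZ is inactive.
With repressor VelY bound, *fenH* is not transcribed.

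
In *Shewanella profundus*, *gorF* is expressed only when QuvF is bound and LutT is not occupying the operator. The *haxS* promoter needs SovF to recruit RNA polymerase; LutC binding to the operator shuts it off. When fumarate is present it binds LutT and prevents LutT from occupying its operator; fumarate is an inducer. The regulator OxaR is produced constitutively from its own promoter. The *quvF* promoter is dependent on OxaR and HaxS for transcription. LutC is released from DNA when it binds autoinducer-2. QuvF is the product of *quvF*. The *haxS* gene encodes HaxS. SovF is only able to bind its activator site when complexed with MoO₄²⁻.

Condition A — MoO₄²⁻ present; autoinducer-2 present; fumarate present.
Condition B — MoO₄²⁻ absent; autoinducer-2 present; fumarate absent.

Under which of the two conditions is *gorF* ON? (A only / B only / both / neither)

A only

Condition A:
OxaR is produced constitutively and is active.
MoO₄²⁻ is present, so SovF is active.
Autoinducer-2 is present, so LutC is inactive.
No repressor is bound and SovF is active, so *haxS* is transcribed.
So HaxS is produced and active.
No repressor is bound and OxaR and HaxS are active, so *quvF* is transcribed.
So QuvF is produced and active.
Fumarate is present, so LutT is inactive.
No repressor is bound and QuvF is active, so *gorF* is transcribed.
→ *gorF* is ON in A.
Condition B:
OxaR is produced constitutively and is active.
MoO₄²⁻ is absent, so SovF is inactive.
Autoinducer-2 is present, so LutC is inactive.
Required activator SovF is absent, so *haxS* is not transcribed.
So HaxS is not produced.
Required activator HaxS is absent, so *quvF* is not transcribed.
So QuvF is not produced.
Fumarate is absent, so LutT is active.
With repressor LutT bound, *gorF* is not transcribed.
→ *gorF* is OFF in B.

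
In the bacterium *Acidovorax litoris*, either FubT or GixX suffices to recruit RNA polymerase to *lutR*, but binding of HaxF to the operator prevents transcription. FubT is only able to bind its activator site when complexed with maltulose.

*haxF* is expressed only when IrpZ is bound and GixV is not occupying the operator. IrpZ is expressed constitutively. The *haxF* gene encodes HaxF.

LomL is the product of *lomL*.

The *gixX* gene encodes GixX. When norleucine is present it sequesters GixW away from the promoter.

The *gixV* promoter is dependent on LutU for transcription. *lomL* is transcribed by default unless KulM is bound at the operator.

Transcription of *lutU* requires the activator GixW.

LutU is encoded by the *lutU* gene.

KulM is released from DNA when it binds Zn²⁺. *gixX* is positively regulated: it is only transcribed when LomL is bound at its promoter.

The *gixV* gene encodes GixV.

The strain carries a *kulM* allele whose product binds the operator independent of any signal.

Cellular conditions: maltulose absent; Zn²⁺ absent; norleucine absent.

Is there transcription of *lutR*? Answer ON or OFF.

Maltulose is absent, so FubT is inactive.
KulM is constitutively active in this strain.
With repressor KulM bound, *lomL* is not transcribed.
So LomL is not produced.
Required activator LomL is absent, so *gixX* is not transcribed.
So GixX is not produced.
IrpZ is produced constitutively and is active.
Norleucine is absent, so GixW is active.
No repressor is bound and GixW is active, so *lutU* is transcribed.
So LutU is produced and active.
No repressor is bound and LutU is active, so *gixV* is transcribed.
So GixV is produced and active.
With repressor GixV bound, *haxF* is not transcribed.
So HaxF is not produced.
No activator is available at the *lutR* promoter, so *lutR* is not transcribed.

OFF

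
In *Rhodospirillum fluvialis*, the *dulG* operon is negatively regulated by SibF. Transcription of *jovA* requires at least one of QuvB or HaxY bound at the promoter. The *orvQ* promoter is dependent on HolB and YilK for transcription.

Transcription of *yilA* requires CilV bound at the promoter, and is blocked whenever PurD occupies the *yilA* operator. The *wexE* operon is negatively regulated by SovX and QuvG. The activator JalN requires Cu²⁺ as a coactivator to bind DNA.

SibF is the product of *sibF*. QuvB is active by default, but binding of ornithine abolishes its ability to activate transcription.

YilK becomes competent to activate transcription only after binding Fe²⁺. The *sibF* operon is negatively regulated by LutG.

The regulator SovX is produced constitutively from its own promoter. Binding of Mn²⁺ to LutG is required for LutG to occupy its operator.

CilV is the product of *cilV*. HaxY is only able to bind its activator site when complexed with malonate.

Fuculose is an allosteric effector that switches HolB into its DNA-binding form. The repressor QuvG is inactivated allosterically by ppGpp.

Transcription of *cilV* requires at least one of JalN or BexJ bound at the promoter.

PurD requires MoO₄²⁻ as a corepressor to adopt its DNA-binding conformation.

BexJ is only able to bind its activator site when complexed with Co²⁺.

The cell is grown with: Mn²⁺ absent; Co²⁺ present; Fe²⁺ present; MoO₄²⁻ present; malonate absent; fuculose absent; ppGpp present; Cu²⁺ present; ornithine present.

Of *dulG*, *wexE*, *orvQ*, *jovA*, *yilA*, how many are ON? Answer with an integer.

Mn²⁺ is absent, so LutG is inactive.
With no repressor bound, *sibF* is transcribed.
So SibF is produced and active.
With repressor SibF bound, *dulG* is not transcribed.
→ *dulG* is OFF.
SovX is produced constitutively and is active.
ppGpp is present, so QuvG is inactive.
With repressor SovX bound, *wexE* is not transcribed.
→ *wexE* is OFF.
Fuculose is absent, so HolB is inactive.
Fe²⁺ is present, so YilK is active.
Required activator HolB is absent, so *orvQ* is not transcribed.
→ *orvQ* is OFF.
Ornithine is present, so QuvB is inactive.
Malonate is absent, so HaxY is inactive.
No activator is available at the *jovA* promoter, so *jovA* is not transcribed.
→ *jovA* is OFF.
MoO₄²⁻ is present, so PurD is active.
Cu²⁺ is present, so JalN is active.
Co²⁺ is present, so BexJ is active.
Activator JalN is present, so *cilV* is transcribed.
So CilV is produced and active.
With repressor PurD bound, *yilA* is not transcribed.
→ *yilA* is OFF.
0 of the 5 genes are transcribed.

0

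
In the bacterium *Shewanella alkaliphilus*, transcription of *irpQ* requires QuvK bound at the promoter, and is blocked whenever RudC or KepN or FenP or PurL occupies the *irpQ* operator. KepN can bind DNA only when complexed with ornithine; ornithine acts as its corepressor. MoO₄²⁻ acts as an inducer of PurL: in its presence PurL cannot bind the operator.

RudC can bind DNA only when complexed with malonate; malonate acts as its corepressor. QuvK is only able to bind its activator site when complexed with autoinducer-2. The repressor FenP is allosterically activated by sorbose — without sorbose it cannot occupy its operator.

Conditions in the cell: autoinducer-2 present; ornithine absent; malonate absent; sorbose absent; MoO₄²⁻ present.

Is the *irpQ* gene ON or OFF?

Malonate is absent, so RudC is inactive.
Ornithine is absent, so KepN is inactive.
Sorbose is absent, so FenP is inactive.
Autoinducer-2 is present, so QuvK is active.
MoO₄²⁻ is present, so PurL is inactive.
No repressor is bound and QuvK is active, so *irpQ* is transcribed.

ON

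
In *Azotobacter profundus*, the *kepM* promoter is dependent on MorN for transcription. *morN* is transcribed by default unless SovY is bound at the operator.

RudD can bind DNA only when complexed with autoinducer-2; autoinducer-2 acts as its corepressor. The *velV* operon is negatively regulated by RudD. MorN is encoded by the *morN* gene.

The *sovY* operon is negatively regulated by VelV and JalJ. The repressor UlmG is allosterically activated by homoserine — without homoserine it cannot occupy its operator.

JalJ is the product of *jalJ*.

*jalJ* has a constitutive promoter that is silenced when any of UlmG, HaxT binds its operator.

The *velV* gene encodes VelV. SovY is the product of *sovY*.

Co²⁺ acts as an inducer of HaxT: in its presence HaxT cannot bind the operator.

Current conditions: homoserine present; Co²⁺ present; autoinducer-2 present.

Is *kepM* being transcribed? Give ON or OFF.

Autoinducer-2 is present, so RudD is active.
With repressor RudD bound, *velV* is not transcribed.
So VelV is not produced.
Homoserine is present, so UlmG is active.
Co²⁺ is present, so HaxT is inactive.
With repressor UlmG bound, *jalJ* is not transcribed.
So JalJ is not produced.
With no repressor bound, *sovY* is transcribed.
So SovY is produced and active.
With repressor SovY bound, *morN* is not transcribed.
So MorN is not produced.
Required activator MorN is absent, so *kepM* is not transcribed.

OFF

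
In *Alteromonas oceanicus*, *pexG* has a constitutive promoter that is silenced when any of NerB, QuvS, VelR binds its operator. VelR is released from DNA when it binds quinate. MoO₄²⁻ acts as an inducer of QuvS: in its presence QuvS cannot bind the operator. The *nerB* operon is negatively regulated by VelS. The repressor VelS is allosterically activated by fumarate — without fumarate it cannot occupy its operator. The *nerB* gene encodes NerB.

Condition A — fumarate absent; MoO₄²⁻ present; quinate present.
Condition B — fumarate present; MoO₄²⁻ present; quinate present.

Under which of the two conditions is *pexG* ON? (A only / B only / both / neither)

Condition A:
Fumarate is absent, so VelS is inactive.
With no repressor bound, *nerB* is transcribed.
So NerB is produced and active.
MoO₄²⁻ is present, so QuvS is inactive.
Quinate is present, so VelR is inactive.
With repressor NerB bound, *pexG* is not transcribed.
→ *pexG* is OFF in A.
Condition B:
Fumarate is present, so VelS is active.
With repressor VelS bound, *nerB* is not transcribed.
So NerB is not produced.
MoO₄²⁻ is present, so QuvS is inactive.
Quinate is present, so VelR is inactive.
With no repressor bound, *pexG* is transcribed.
→ *pexG* is ON in B.

B only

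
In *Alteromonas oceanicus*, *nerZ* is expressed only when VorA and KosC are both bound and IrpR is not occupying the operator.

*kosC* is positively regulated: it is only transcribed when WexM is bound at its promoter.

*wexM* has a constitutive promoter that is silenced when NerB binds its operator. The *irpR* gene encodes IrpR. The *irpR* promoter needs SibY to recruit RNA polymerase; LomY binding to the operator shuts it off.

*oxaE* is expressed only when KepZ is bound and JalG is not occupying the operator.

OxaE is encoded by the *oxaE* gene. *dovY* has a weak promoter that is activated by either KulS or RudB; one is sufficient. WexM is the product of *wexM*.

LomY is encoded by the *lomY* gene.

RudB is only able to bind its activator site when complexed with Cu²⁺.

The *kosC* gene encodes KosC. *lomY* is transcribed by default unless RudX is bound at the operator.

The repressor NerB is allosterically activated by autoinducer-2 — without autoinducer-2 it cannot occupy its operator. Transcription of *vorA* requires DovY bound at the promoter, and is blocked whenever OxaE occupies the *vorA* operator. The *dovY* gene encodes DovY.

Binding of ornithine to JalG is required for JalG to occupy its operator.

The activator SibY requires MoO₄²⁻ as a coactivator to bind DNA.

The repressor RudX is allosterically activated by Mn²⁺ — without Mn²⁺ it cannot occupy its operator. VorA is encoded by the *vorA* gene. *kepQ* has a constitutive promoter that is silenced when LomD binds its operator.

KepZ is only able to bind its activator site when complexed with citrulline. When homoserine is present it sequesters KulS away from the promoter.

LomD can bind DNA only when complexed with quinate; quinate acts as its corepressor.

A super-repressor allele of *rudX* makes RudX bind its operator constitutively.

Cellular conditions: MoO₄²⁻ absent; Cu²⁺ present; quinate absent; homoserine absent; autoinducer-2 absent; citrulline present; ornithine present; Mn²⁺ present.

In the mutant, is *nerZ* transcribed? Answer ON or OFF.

Citrulline is present, so KepZ is active.
Ornithine is present, so JalG is active.
With repressor JalG bound, *oxaE* is not transcribed.
So OxaE is not produced.
Homoserine is absent, so KulS is active.
Cu²⁺ is present, so RudB is active.
Activator KulS is present, so *dovY* is transcribed.
So DovY is produced and active.
No repressor is bound and DovY is active, so *vorA* is transcribed.
So VorA is produced and active.
Autoinducer-2 is absent, so NerB is inactive.
With no repressor bound, *wexM* is transcribed.
So WexM is produced and active.
No repressor is bound and WexM is active, so *kosC* is transcribed.
So KosC is produced and active.
RudX is constitutively active in this strain.
With repressor RudX bound, *lomY* is not transcribed.
So LomY is not produced.
MoO₄²⁻ is absent, so SibY is inactive.
Required activator SibY is absent, so *irpR* is not transcribed.
So IrpR is not produced.
No repressor is bound and VorA and KosC are active, so *nerZ* is transcribed.

ON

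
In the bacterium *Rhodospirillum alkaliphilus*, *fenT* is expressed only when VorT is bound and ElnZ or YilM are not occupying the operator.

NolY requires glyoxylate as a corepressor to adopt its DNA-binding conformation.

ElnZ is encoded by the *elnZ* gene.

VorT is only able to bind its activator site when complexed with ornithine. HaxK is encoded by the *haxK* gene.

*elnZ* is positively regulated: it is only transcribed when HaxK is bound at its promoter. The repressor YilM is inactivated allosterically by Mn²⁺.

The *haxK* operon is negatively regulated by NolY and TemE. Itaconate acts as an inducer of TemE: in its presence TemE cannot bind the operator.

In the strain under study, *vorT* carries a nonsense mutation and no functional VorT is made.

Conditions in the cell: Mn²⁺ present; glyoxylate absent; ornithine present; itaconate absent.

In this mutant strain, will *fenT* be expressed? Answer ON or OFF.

OFF

Glyoxylate is absent, so NolY is inactive.
Itaconate is absent, so TemE is active.
With repressor TemE bound, *haxK* is not transcribed.
So HaxK is not produced.
Required activator HaxK is absent, so *elnZ* is not transcribed.
So ElnZ is not produced.
Mn²⁺ is present, so YilM is inactive.
VorT is non-functional in this strain, so it has no effect.
Required activator VorT is absent, so *fenT* is not transcribed.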